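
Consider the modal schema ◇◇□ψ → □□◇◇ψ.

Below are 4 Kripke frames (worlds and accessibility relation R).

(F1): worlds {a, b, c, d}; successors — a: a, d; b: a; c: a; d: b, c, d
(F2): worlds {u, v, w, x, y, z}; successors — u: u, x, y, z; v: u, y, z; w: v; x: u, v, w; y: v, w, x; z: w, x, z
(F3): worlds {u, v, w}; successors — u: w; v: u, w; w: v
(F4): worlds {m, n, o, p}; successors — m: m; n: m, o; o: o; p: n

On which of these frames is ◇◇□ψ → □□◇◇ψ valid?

The schema corresponds to a generalized confluence (Geach) condition: ∀x ∀y ∀z ((xR²y ∧ xR²z) → ∃w (yRw ∧ zR²w)).
(F1): holds.
(F2): fails — uR²w, uR²w but no t with wRt and wR²t.
(F3): fails — vR²w, vR²w but no t with wRt and wR²t.
(F4): fails — nR²m, nR²o but no w with mRw and oR²w.

(F1)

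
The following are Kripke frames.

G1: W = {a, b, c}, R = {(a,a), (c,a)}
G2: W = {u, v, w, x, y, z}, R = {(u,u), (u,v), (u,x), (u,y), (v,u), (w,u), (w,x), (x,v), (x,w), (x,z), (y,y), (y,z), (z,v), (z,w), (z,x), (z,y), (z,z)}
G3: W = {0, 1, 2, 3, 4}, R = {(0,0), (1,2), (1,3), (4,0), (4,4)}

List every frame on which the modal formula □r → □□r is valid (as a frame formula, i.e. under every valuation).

G1, G3

This is the axiom for transitivity; its first-order frame correspondent is ∀x ∀y ∀z (Rxy ∧ Ryz → Rxz).
G1: satisfies the condition.
G2: fails — Rxw and Rwu but not Rxu.
G3: satisfies the condition.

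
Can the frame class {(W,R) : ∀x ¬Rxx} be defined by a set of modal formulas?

If a class were modally definable it would be closed under surjective bounded morphisms (Goldblatt–Thomason).
The 4-cycle (worlds 0,1,2,3 with 0→1→2→3→0) is irreflexive, and the map sending every world to a single reflexive point • is a surjective bounded morphism (forth: every edge maps to (•,•); back: every world has a successor). So any modal formula valid on the 4-cycle is also valid on the reflexive point, which is not irreflexive.
So the class is not modally definable.

Not modally definable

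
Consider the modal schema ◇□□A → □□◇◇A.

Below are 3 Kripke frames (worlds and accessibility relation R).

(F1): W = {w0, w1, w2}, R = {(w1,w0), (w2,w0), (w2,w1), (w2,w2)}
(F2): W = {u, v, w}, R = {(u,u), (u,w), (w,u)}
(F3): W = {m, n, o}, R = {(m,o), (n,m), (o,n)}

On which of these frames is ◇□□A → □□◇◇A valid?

(F2)

This is the axiom for a generalized confluence (Geach) condition; its first-order frame correspondent is ∀x ∀y ∀z ((xRy ∧ xR²z) → ∃w (yR²w ∧ zR²w)).
(F1): fails — w2Rw0, w2R²w0 but no w with w0R²w and w0R²w.
(F2): condition met.
(F3): fails — mRo, mR²n but no w with oR²w and nR²w.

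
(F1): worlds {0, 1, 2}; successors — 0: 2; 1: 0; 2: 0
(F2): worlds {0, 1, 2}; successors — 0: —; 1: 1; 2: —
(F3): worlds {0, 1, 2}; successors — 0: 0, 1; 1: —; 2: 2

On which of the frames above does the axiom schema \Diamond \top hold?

(F1)

The schema corresponds to seriality: \forall x \exists y Rxy.
(F1): holds.
(F2): fails — world 0 has no successor.
(F3): fails — world 1 has no successor.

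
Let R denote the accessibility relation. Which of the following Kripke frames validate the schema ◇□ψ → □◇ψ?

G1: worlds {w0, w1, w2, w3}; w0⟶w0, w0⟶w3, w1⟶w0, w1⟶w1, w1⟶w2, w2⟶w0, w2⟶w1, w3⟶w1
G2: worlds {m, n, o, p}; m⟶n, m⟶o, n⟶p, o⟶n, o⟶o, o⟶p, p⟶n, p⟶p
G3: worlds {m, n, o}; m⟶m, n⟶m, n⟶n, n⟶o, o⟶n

The schema corresponds to convergence: ∀x ∀y ∀z (Rxy ∧ Rxz → ∃w (Ryw ∧ Rzw)).
G1: fails — Rw0w0 and Rw0w3 but w0 and w3 have no common successor.
G2: holds.
G3: fails — Rno and Rnm but o and m have no common successor.

G2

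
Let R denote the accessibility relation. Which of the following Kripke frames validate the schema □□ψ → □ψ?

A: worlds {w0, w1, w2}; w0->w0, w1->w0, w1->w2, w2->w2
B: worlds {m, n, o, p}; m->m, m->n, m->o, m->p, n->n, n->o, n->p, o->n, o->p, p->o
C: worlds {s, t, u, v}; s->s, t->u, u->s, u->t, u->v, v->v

This is the axiom for density; its first-order frame correspondent is ∀x ∀y (Rxy → ∃z (Rxz ∧ Rzy)).
A: holds.
B: fails — Rpo but no z with Rpz and Rzo.
C: fails — Rut but no z with Ruz and Rzt.

A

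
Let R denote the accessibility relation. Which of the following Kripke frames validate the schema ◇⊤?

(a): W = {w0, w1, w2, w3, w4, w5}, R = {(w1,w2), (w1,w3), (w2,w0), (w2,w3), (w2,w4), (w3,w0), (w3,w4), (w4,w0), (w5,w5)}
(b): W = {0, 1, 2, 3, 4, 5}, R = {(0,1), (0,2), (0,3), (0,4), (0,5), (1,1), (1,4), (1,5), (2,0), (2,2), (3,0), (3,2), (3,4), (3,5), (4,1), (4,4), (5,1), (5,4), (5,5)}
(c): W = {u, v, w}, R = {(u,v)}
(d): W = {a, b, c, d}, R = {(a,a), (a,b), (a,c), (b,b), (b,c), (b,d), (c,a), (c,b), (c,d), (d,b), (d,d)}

This is the axiom for seriality; its first-order frame correspondent is ∀x ∃y Rxy.
(a): fails — world w0 has no successor.
(b): holds.
(c): fails — world v has no successor.
(d): holds.
Valid on: (b), (d).

(b), (d)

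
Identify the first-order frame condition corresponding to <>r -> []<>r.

the Euclidean property

Suppose ◇r→□◇r is valid. Take Rxy, Rxz and set V(r)={y}. Then ◇r at x, so □◇r at x, so ◇r at z, so some w with Rzw has r; w=y, i.e. Rzy. By symmetry of the argument, Ryz.
Conversely, on a frame with the Euclidean property the schema holds at every world under every valuation.
So the correspondent is the Euclidean property.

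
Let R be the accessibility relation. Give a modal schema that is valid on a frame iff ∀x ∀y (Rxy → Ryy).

□(□p → p)

This is shift-reflexivity; the standard corresponding axiom is T□: □(□p → p).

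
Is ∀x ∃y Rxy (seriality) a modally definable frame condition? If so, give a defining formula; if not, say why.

This is a Sahlqvist condition; the D axiom □r → ◇r defines it.
Suppose □r→◇r is valid. At any x set V(r)=W. Then □r at x, so ◇r at x, so x has a successor.

Yes — defined by □r → ◇r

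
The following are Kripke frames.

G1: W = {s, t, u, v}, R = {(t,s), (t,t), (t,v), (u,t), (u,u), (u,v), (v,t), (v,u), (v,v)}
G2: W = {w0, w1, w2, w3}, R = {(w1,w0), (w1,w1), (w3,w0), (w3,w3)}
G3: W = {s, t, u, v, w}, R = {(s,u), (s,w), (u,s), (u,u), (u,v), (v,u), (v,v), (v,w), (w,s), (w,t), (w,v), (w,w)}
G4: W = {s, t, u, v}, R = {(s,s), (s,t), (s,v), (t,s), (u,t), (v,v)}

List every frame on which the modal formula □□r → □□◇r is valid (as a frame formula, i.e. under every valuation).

G4

This is the axiom for a generalized confluence (Geach) condition; its first-order frame correspondent is ∀x ∀z (xR²z → ∃w (xR²w ∧ zRw)).
G1: fails — tR²s but no w with tR²w and sRw.
G2: fails — w1R²w0 but no w with w1R²w and w0Rw.
G3: fails — sR²t but no w* with sR²w* and tRw*.
G4: satisfies the condition.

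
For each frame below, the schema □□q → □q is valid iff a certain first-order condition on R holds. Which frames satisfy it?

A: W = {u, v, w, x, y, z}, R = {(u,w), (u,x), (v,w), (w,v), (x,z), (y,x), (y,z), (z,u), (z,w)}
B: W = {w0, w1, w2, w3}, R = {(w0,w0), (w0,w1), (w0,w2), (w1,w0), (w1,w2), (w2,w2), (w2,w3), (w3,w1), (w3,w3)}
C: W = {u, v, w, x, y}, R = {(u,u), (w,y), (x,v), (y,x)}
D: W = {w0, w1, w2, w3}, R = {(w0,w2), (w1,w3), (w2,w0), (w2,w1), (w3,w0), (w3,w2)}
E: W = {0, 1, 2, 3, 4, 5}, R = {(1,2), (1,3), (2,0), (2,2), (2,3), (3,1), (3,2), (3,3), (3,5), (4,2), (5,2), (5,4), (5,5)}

B, E

The schema corresponds to density: ∀x ∀y (Rxy → ∃z (Rxz ∧ Rzy)).
A: fails — Ryx but no t with Ryt and Rtx.
B: condition met.
C: fails — Rwy but no z with Rwz and Rzy.
D: fails — Rw1w3 but no z with Rw1z and Rzw3.
E: condition met.
Valid on: B, E.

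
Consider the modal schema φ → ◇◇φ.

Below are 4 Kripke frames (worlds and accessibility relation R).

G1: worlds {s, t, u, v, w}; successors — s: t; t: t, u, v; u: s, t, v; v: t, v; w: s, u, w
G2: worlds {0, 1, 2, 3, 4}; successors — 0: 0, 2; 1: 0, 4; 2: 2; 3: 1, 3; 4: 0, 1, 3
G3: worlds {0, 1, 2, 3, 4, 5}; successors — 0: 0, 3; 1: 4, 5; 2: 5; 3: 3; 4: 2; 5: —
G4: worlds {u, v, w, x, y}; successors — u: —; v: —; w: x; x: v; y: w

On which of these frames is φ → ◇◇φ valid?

G2

Frame correspondent (Sahlqvist): ∀x ∃w (x = w ∧ xR²w) — i.e. a generalized confluence (Geach) condition.
G1: fails — at s but no w* with s=w* and sR²w*.
G2: condition met.
G3: fails — at 1 but no w with 1=w and 1R²w.
G4: fails — at u but no t with u=t and uR²t.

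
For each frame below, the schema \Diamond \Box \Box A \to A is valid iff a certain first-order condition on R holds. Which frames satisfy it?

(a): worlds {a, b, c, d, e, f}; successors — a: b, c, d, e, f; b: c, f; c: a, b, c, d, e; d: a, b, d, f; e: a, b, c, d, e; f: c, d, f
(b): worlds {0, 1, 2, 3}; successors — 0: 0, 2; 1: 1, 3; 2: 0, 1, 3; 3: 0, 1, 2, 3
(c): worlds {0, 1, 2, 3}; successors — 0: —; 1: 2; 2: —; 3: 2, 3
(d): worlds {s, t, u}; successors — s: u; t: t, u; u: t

(a), (b)

This is the axiom for a generalized confluence (Geach) condition; its first-order frame correspondent is \forall x \forall y (xRy \to \exists w (y R^2 w \wedge x = w)).
(a): ✓.
(b): ✓.
(c): fails — 1R2 but no w with 2R²w and 1=w.
(d): fails — sRu but no w with uR²w and s=w.
Valid on: (a), (b).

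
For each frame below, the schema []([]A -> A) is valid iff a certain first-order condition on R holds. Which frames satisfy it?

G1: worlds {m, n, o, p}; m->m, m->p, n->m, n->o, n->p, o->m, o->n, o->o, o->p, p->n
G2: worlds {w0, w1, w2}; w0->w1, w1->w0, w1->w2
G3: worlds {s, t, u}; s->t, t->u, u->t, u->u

none

The schema corresponds to shift-reflexivity: forall x forall y (Rxy -> Ryy).
G1: fails — Ron but not Rnn.
G2: fails — Rw1w2 but not Rw2w2.
G3: fails — Rut but not Rtt.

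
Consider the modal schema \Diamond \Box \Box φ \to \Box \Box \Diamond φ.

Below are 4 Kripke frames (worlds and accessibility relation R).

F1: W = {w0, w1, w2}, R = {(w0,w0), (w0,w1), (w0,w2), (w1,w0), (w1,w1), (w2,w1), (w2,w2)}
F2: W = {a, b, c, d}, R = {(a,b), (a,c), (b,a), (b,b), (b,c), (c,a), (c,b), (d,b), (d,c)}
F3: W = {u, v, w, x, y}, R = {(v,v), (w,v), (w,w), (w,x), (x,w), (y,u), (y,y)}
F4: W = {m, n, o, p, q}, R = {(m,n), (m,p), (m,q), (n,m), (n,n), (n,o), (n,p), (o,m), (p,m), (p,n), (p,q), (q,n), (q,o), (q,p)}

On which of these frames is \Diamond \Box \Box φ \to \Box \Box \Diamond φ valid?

The schema corresponds to a generalized confluence (Geach) condition: \forall x \forall y \forall z ((xRy \wedge x R^2 z) \to \exists w (y R^2 w \wedge zRw)).
F1: satisfies the condition.
F2: satisfies the condition.
F3: fails — wRv, wR²x but no t with vR²t and xRt.
F4: fails — nRo, nR²o but no w with oR²w and oRw.

F1, F2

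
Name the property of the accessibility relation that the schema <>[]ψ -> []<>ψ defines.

Suppose ◇□ψ→□◇ψ is valid. Take Rxy, Rxz and set V(ψ)={w : Ryw}. Then □ψ at y so ◇□ψ at x, so □◇ψ at x, so ◇ψ at z, giving w with Rzw and Ryw.
The converse is a direct semantic check.
So the correspondent is convergence.

convergence: forall x forall y forall z (Rxy & Rxz -> exists w (Ryw & Rzw))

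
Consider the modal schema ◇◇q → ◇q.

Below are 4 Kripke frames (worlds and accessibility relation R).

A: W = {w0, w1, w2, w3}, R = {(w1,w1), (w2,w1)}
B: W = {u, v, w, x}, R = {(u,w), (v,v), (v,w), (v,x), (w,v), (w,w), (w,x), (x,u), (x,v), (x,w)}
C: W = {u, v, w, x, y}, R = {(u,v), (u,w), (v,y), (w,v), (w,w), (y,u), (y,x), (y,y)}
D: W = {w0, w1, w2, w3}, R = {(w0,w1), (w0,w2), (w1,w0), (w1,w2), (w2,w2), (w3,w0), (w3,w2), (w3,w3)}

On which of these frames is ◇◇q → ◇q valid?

A

This is the axiom for transitivity; its first-order frame correspondent is ∀x ∀y ∀z (Rxy ∧ Ryz → Rxz).
A: condition met.
B: fails — Rxw and Rwx but not Rxx.
C: fails — Ruv and Rvy but not Ruy.
D: fails — Rw1w0 and Rw0w1 but not Rw1w1.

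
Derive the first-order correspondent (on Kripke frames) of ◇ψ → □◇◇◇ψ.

This is a Sahlqvist (Geach-type) schema ◇^1□^0ψ → □^1◇^3ψ.
First-order correspondent: ∀x ∀y ∀z ((xRy ∧ xRz) → ∃w (y = w ∧ zR³w)).

∀x ∀y ∀z ((xRy ∧ xRz) → ∃w (y = w ∧ zR³w))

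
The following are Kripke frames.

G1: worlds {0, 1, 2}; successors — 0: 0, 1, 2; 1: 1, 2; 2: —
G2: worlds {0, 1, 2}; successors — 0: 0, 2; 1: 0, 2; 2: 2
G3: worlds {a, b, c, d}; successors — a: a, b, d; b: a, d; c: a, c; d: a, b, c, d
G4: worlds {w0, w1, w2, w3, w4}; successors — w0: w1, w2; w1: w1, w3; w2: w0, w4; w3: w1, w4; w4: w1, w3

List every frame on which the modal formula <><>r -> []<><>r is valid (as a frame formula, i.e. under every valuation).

Frame correspondent (Sahlqvist): forall x forall y forall z ((x R^2 y & xRz) -> exists w (y = w & z R^2 w)) — i.e. a generalized confluence (Geach) condition.
G1: fails — 0R²0, 0R1 but no w with 0=w and 1R²w.
G2: fails — 0R²0, 0R2 but no w with 0=w and 2R²w.
G3: satisfies the condition.
G4: fails — w0R²w0, w0Rw1 but no w with w0=w and w1R²w.
Valid on: G3.

G3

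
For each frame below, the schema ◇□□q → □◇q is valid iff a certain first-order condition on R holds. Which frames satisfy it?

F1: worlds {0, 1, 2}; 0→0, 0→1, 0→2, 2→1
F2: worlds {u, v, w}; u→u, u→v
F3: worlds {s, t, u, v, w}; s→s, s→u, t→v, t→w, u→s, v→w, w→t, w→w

F3

The schema corresponds to a generalized confluence (Geach) condition: ∀x ∀y ∀z ((xRy ∧ xRz) → ∃w (yR²w ∧ zRw)).
F1: fails — 0R0, 0R1 but no w with 0R²w and 1Rw.
F2: fails — uRu, uRv but no t with uR²t and vRt.
F3: condition met.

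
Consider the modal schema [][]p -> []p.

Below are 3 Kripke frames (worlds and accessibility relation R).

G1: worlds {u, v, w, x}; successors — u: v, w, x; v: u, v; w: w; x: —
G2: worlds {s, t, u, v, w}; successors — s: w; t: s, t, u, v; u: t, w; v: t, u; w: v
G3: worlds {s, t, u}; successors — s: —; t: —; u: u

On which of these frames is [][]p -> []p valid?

G3

This is the axiom for density; its first-order frame correspondent is forall x forall y (Rxy -> exists z (Rxz & Rzy)).
G1: fails — Rux but no z with Ruz and Rzx.
G2: fails — Ruw but no z with Ruz and Rzw.
G3: holds.
Valid on: G3.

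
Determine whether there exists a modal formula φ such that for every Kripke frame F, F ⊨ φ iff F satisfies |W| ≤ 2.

No — not modally definable

If a class were modally definable it would be closed under disjoint unions (Goldblatt–Thomason).
Any modal formula valid on each of 3 disjoint one-world frames is valid on their disjoint union (validity is preserved under disjoint unions). Each one-world frame has |W|=1≤2, but the union has |W|=3.
So no modal formula (or set of formulas) defines exactly the |W|≤2 frames.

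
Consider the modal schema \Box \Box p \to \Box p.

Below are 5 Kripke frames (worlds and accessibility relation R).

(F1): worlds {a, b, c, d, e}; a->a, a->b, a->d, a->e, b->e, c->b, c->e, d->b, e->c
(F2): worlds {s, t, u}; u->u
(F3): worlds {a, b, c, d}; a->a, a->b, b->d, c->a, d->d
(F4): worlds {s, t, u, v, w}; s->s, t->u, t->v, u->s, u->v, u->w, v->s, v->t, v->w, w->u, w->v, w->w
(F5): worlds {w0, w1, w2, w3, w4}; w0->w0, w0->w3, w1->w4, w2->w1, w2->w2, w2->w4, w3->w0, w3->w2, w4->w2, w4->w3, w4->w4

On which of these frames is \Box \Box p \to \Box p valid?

This is the axiom for density; its first-order frame correspondent is \forall x \forall y (Rxy \to \exists z (Rxz \wedge Rzy)).
(F1): fails — Rec but no z with Rez and Rzc.
(F2): ✓.
(F3): ✓.
(F4): fails — Rvt but no z with Rvz and Rzt.
(F5): ✓.
Valid on: (F2), (F3), (F5).

(F2), (F3), (F5)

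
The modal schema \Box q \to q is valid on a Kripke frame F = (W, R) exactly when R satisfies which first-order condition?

Suppose □q→q is valid. At any x set V(q)={w : Rxw}. Then □q holds at x, so q holds at x, i.e. Rxx.
Conversely, any frame satisfying \forall x Rxx validates the schema.
So the correspondent is reflexivity.

reflexivity: \forall x Rxx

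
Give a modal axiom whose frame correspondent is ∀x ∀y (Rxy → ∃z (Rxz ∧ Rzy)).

The condition is density. The C4 schema □□q → □q defines it.
Suppose □□q→□q is valid. Take Rxy and set V(q)={w : xR²w}. Then □□q at x, so □q at x, so q at y, i.e. ∃z(Rxz∧Rzy).

□□q → □q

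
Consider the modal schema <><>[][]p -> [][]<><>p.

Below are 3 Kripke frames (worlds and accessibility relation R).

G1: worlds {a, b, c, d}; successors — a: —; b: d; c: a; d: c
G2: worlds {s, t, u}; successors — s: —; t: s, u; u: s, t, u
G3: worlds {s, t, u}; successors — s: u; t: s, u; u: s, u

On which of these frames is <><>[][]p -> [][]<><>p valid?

This is the axiom for a generalized confluence (Geach) condition; its first-order frame correspondent is forall x forall y forall z ((x R^2 y & x R^2 z) -> exists w (y R^2 w & z R^2 w)).
G1: fails — bR²c, bR²c but no w with cR²w and cR²w.
G2: fails — tR²s, tR²s but no w with sR²w and sR²w.
G3: holds.
Valid on: G3.

G3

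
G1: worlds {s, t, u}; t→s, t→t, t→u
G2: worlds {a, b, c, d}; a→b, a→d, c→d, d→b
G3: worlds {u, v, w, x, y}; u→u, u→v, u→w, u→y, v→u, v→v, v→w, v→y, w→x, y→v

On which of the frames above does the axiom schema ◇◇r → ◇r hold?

Frame correspondent (Sahlqvist): ∀x ∀y ∀z (Rxy ∧ Ryz → Rxz) — i.e. transitivity.
G1: satisfies the condition.
G2: fails — Rcd and Rdb but not Rcb.
G3: fails — Ruw and Rwx but not Rux.

G1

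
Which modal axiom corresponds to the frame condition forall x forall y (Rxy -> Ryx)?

This is symmetry; the standard corresponding axiom is B: s → □◇s.
Suppose s→□◇s is valid. Take Rxy and set V(s)={x}. Then s at x, so □◇s at x, so ◇s at y, so some z with Ryz has s; z=x, i.e. Ryx.

s → □◇s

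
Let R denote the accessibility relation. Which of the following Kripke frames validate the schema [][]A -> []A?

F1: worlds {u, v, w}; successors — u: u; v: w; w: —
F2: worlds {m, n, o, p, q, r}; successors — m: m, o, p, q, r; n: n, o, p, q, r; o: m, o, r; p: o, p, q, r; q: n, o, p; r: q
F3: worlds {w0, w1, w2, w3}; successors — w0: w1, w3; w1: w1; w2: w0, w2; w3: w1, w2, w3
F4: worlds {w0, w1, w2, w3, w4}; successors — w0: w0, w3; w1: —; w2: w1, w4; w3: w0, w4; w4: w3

F3

This is the axiom for density; its first-order frame correspondent is forall x forall y (Rxy -> exists z (Rxz & Rzy)).
F1: fails — Rvw but no z with Rvz and Rzw.
F2: fails — Rrq but no z with Rrz and Rzq.
F3: holds.
F4: fails — Rw2w4 but no z with Rw2z and Rzw4.
Valid on: F3.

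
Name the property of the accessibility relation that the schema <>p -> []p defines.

Suppose ◇p→□p is valid. Take Rxy, Rxz and set V(p)={y}. Then ◇p at x, so □p at x, so p at z, i.e. z=y.
Conversely, on a frame with partial functionality the schema holds at every world under every valuation.
So the correspondent is partial functionality.

partial functionality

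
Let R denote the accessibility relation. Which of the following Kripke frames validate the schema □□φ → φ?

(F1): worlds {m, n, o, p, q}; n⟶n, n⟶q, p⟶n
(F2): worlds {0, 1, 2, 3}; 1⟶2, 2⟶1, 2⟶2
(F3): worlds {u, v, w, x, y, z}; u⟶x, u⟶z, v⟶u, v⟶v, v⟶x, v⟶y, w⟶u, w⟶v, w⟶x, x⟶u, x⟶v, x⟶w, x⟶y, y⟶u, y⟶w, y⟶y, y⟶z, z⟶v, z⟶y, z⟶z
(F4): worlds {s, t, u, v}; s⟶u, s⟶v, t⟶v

This is the axiom for a generalized confluence (Geach) condition; its first-order frame correspondent is ∀x ∃w (xR²w ∧ x = w).
(F1): fails — at m but no w with mR²w and m=w.
(F2): fails — at 0 but no w with 0R²w and 0=w.
(F3): holds.
(F4): fails — at s but no w with sR²w and s=w.
Valid on: (F3).

(F3)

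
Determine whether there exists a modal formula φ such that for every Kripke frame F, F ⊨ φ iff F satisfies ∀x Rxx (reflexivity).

Yes, by □q → q

This is a Sahlqvist condition; the T axiom □q → q defines it.
Suppose □q→q is valid. At any x set V(q)={w : Rxw}. Then □q holds at x, so q holds at x, i.e. Rxx.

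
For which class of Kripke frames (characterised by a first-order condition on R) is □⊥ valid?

Emptiness of R

□⊥ is valid iff no world has any successor (otherwise □⊥ fails at any world with one).
Conversely, any frame satisfying ∀x ∀y ¬Rxy validates the schema.
So the correspondent is emptiness of R.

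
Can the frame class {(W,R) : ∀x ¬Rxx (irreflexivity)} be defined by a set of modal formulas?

Any modally definable frame class is closed under surjective bounded morphisms.
The 2-cycle (worlds a,b with a→b→a) is irreflexive, and the map sending every world to a single reflexive point • is a surjective bounded morphism (forth: every edge maps to (•,•); back: every world has a successor). So any modal formula valid on the 2-cycle is also valid on the reflexive point, which is not irreflexive.
Hence irreflexivity is not modally definable.

No — not modally definable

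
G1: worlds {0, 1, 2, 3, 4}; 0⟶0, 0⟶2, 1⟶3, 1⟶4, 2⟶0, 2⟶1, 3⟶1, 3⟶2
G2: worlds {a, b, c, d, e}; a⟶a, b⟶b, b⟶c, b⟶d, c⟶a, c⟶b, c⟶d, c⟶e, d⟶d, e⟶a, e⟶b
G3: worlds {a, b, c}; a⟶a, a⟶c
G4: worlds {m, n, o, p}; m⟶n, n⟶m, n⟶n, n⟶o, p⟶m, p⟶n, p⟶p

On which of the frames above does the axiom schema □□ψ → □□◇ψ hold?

The schema corresponds to a generalized confluence (Geach) condition: ∀x ∀z (xR²z → ∃w (xR²w ∧ zRw)).
G1: fails — 0R²1 but no w with 0R²w and 1Rw.
G2: condition met.
G3: fails — aR²c but no w with aR²w and cRw.
G4: fails — mR²o but no w with mR²w and oRw.
Valid on: G2.

G2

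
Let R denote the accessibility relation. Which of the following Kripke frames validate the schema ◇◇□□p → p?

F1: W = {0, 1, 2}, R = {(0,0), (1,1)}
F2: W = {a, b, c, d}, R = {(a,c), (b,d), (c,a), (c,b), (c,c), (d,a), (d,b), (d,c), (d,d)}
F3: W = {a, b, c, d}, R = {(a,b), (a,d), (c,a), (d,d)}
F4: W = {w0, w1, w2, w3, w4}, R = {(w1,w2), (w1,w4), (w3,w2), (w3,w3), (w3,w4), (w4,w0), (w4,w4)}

This is the axiom for a generalized confluence (Geach) condition; its first-order frame correspondent is ∀x ∀y (xR²y → ∃w (yR²w ∧ x = w)).
F1: holds.
F2: fails — dR²a but no w with aR²w and d=w.
F3: fails — aR²d but no w with dR²w and a=w.
F4: fails — w1R²w0 but no w with w0R²w and w1=w.

F1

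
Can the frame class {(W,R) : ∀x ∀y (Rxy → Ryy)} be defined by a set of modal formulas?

This is a Sahlqvist condition; the T□ axiom □(□q → q) defines it.

Definable; □(□q → q) defines it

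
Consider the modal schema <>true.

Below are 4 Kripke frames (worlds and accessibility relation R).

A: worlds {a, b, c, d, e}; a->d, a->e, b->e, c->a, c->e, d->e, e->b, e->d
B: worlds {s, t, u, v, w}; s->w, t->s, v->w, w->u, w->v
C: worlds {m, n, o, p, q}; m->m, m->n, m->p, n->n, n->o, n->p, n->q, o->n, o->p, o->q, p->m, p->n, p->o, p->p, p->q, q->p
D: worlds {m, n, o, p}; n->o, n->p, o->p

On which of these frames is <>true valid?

This is the axiom for seriality; its first-order frame correspondent is forall x exists y Rxy.
A: satisfies the condition.
B: fails — world u has no successor.
C: satisfies the condition.
D: fails — world m has no successor.

A, C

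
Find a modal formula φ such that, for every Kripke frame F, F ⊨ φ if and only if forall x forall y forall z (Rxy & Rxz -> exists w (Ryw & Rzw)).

This is convergence; the standard corresponding axiom is .2: ◇□q → □◇q.
Suppose ◇□q→□◇q is valid. Take Rxy, Rxz and set V(q)={w : Ryw}. Then □q at y so ◇□q at x, so □◇q at x, so ◇q at z, giving w with Rzw and Ryw.

◇□q → □◇q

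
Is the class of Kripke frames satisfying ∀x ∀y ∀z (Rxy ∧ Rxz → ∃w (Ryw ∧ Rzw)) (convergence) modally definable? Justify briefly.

Definable; ◇□q → □◇q defines it

This is a Sahlqvist condition; the .2 axiom ◇□q → □◇q defines it.
Suppose ◇□q→□◇q is valid. Take Rxy, Rxz and set V(q)={w : Ryw}. Then □q at y so ◇□q at x, so □◇q at x, so ◇q at z, giving w with Rzw and Ryw.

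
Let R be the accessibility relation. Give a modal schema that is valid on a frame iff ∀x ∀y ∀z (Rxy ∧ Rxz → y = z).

◇r → □r

A defining formula is ◇r → □r (the CD axiom).
Suppose ◇r→□r is valid. Take Rxy, Rxz and set V(r)={y}. Then ◇r at x, so □r at x, so r at z, i.e. z=y.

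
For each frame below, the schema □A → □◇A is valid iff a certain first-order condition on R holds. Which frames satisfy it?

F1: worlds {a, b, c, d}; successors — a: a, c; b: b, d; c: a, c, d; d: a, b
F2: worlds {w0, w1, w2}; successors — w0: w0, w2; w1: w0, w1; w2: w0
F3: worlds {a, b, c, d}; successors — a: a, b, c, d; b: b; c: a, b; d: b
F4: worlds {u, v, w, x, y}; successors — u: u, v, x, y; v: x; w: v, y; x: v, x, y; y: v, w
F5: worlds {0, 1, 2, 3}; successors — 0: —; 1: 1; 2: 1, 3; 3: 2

F1, F2, F3

Frame correspondent (Sahlqvist): ∀x ∀z (xRz → ∃w (xRw ∧ zRw)) — i.e. a generalized confluence (Geach) condition.
F1: satisfies the condition.
F2: satisfies the condition.
F3: satisfies the condition.
F4: fails — wRv but no t with wRt and vRt.
F5: fails — 2R3 but no w with 2Rw and 3Rw.
Valid on: F1, F2, F3.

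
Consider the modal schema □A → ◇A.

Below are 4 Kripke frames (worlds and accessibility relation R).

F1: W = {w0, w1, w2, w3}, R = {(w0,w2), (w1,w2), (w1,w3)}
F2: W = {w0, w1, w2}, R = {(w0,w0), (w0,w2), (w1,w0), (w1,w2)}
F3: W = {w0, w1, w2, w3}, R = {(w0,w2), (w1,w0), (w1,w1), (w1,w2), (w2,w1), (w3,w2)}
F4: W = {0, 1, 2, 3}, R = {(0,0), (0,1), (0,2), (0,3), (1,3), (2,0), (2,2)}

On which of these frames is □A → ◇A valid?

This is the axiom for seriality; its first-order frame correspondent is ∀x ∃y Rxy.
F1: fails — world w2 has no successor.
F2: fails — world w2 has no successor.
F3: condition met.
F4: fails — world 3 has no successor.
Valid on: F3.

F3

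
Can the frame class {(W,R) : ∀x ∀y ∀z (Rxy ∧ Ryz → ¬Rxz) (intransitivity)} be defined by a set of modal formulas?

No — not modally definable

Modal frame validity is preserved under surjective bounded morphisms.
The 7-cycle (worlds 0,1,2,3,4,5,6 with 0→1→2→3→4→5→6→0) is intransitive. Mapping every world to a single reflexive point • is a surjective bounded morphism; the reflexive point is not intransitive (R••∧R•• but R••).
Hence intransitivity is not modally definable.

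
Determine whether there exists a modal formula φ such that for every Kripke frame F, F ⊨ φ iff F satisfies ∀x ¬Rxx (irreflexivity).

Not modally definable

Any modally definable frame class is closed under surjective bounded morphisms.
The 5-cycle (worlds 0,1,2,3,4 with 0→1→2→3→4→0) is irreflexive, and the map sending every world to a single reflexive point • is a surjective bounded morphism (forth: every edge maps to (•,•); back: every world has a successor). So any modal formula valid on the 5-cycle is also valid on the reflexive point, which is not irreflexive.
Hence irreflexivity is not modally definable.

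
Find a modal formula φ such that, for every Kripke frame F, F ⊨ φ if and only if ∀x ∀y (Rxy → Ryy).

□(□q → q)

The condition is shift-reflexivity. The T□ schema □(□q → q) defines it.
Suppose □(□q→q) is valid. Take Rxy and set V(q)={w : Ryw}. Then at y, □q holds; since □(□q→q) at x, □q→q at y, so q at y, i.e. Ryy.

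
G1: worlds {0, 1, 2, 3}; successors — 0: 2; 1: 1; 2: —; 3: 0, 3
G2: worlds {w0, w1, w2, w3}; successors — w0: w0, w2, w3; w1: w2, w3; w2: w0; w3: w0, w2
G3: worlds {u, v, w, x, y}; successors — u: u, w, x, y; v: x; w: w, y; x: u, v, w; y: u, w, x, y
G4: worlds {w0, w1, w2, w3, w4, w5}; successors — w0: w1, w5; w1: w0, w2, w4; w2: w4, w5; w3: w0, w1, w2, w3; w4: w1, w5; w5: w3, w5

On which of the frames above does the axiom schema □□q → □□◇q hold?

G2

The schema corresponds to a generalized confluence (Geach) condition: ∀x ∀z (xR²z → ∃w (xR²w ∧ zRw)).
G1: fails — 3R²2 but no w with 3R²w and 2Rw.
G2: condition met.
G3: fails — vR²v but no t with vR²t and vRt.
G4: fails — w2R²w1 but no w with w2R²w and w1Rw.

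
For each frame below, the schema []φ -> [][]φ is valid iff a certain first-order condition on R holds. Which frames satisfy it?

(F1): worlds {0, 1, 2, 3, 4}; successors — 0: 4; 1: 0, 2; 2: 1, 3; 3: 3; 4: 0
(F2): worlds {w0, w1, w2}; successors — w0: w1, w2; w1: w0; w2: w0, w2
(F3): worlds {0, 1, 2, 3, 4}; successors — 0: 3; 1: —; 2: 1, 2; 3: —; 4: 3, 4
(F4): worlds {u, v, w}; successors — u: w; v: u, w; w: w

This is the axiom for transitivity; its first-order frame correspondent is forall x forall y forall z (Rxy & Ryz -> Rxz).
(F1): fails — R10 and R04 but not R14.
(F2): fails — Rw1w0 and Rw0w1 but not Rw1w1.
(F3): ✓.
(F4): ✓.
Valid on: (F3), (F4).

(F3), (F4)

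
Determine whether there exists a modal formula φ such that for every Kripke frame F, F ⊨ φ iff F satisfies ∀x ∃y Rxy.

The condition is seriality. A defining modal formula is □r → ◇r.
Suppose □r→◇r is valid. At any x set V(r)=W. Then □r at x, so ◇r at x, so x has a successor.

Yes — defined by □r → ◇r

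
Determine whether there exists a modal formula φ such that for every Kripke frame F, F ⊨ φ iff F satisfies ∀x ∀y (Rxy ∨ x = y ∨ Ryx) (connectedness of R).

Not modally definable

Modal frame validity is preserved under disjoint unions.
Take 3 disjoint single-world reflexive frames: each is trivially connected, but their disjoint union has 3 worlds with no edge between distinct components, so it is not connected.
So the class is not modally definable.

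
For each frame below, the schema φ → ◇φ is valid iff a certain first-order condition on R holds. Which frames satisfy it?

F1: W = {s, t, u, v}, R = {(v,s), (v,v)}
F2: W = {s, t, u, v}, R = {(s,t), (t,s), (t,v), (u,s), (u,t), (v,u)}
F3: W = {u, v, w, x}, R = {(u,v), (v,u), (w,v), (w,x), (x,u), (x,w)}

none

The schema corresponds to a generalized confluence (Geach) condition: ∀x ∃w (x = w ∧ xRw).
F1: fails — at s but no w with s=w and sRw.
F2: fails — at s but no w with s=w and sRw.
F3: fails — at u but no t with u=t and uRt.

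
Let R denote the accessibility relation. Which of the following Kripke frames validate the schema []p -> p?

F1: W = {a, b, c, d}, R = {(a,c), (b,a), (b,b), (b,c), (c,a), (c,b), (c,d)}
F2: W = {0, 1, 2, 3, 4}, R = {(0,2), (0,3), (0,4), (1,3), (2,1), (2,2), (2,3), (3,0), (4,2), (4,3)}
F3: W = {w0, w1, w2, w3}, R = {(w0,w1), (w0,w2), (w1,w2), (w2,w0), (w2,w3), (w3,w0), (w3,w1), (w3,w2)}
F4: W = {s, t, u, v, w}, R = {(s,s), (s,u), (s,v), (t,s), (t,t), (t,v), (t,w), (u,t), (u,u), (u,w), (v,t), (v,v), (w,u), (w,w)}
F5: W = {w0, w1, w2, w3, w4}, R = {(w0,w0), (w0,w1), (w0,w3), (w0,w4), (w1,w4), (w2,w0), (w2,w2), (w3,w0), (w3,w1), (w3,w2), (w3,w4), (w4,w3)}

Frame correspondent (Sahlqvist): forall x Rxx — i.e. reflexivity.
F1: fails — world a does not see itself.
F2: fails — world 0 does not see itself.
F3: fails — world w0 does not see itself.
F4: satisfies the condition.
F5: fails — world w1 does not see itself.

F4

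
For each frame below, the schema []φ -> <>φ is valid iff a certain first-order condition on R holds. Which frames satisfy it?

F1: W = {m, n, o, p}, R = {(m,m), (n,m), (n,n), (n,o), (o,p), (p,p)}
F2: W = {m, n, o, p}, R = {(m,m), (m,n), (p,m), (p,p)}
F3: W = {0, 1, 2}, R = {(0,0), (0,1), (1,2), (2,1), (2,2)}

F1, F3

This is the axiom for seriality; its first-order frame correspondent is forall x exists y Rxy.
F1: condition met.
F2: fails — world n has no successor.
F3: condition met.
Valid on: F1, F3.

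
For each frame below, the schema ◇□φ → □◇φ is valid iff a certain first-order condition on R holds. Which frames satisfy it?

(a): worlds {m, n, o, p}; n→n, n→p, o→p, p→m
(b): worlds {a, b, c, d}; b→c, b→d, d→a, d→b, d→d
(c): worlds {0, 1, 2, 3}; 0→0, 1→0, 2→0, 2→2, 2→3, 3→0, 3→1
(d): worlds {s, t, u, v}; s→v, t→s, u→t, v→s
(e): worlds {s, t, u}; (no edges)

(c), (d), (e)

This is the axiom for convergence; its first-order frame correspondent is ∀x ∀y ∀z (Rxy ∧ Rxz → ∃w (Ryw ∧ Rzw)).
(a): fails — Rnn and Rnp but n and p have no common successor.
(b): fails — Rbc and Rbc but c and c have no common successor.
(c): holds.
(d): holds.
(e): holds.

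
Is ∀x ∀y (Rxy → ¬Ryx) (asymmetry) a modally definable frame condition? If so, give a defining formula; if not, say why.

Modal frame validity is preserved under surjective bounded morphisms.
The 4-cycle (worlds a,b,c,d with a→b→c→d→a) is asymmetric. Mapping every world to a single reflexive point • is a surjective bounded morphism, and the reflexive point is not asymmetric (R•• but asymmetry requires ¬R••).
Hence asymmetry is not modally definable.

No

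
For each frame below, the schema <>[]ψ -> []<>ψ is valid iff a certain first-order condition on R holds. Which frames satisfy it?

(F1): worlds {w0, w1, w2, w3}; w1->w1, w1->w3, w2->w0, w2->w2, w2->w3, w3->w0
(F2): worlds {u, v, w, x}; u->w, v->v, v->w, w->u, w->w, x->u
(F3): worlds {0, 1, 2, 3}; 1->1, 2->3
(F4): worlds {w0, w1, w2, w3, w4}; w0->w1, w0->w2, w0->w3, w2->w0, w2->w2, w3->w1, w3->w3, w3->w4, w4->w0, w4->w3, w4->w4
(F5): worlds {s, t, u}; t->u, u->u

Frame correspondent (Sahlqvist): forall x forall y forall z (Rxy & Rxz -> exists w (Ryw & Rzw)) — i.e. convergence.
(F1): fails — Rw1w1 and Rw1w3 but w1 and w3 have no common successor.
(F2): satisfies the condition.
(F3): fails — R23 and R23 but 3 and 3 have no common successor.
(F4): fails — Rw0w1 and Rw0w1 but w1 and w1 have no common successor.
(F5): satisfies the condition.
Valid on: (F2), (F5).

(F2), (F5)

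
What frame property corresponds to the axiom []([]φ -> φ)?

Suppose □(□φ→φ) is valid. Take Rxy and set V(φ)={w : Ryw}. Then at y, □φ holds; since □(□φ→φ) at x, □φ→φ at y, so φ at y, i.e. Ryy.
Conversely, on a frame with shift-reflexivity the schema holds at every world under every valuation.
Frame condition: forall x forall y (Rxy -> Ryy).

shift-reflexivity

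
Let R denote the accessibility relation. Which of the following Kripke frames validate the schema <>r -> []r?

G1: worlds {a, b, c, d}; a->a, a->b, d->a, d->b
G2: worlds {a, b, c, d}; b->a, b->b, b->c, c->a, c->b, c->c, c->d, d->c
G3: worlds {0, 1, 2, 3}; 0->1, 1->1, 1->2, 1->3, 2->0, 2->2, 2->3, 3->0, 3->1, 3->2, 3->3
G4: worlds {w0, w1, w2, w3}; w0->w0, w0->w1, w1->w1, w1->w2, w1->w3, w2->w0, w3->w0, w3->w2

The schema corresponds to partial functionality: forall x forall y forall z (Rxy & Rxz -> y = z).
G1: fails — a sees both a and b.
G2: fails — b sees both a and b.
G3: fails — 1 sees both 1 and 2.
G4: fails — w0 sees both w0 and w1.
Valid on no frame.

none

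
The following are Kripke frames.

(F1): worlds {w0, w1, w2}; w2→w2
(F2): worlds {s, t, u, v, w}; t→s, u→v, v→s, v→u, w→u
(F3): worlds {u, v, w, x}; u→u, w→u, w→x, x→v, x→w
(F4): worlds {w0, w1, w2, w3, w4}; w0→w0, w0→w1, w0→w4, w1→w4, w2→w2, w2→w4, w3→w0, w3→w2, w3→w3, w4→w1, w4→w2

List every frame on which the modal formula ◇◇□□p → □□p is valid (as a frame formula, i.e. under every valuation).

(F1)

The schema corresponds to a generalized confluence (Geach) condition: ∀x ∀y ∀z ((xR²y ∧ xR²z) → ∃w (yR²w ∧ z = w)).
(F1): satisfies the condition.
(F2): fails — uR²s, uR²s but no w* with sR²w* and s=w*.
(F3): fails — wR²u, wR²v but no t with uR²t and v=t.
(F4): fails — w0R²w1, w0R²w0 but no w with w1R²w and w0=w.
Valid on: (F1).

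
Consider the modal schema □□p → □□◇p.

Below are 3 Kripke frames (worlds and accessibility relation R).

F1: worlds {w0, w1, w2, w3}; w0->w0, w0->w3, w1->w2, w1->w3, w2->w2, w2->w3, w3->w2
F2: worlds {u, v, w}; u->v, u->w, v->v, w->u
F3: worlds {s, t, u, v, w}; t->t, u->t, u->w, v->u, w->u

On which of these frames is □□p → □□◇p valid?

F1

This is the axiom for a generalized confluence (Geach) condition; its first-order frame correspondent is ∀x ∀z (xR²z → ∃w (xR²w ∧ zRw)).
F1: ✓.
F2: fails — wR²w but no t with wR²t and wRt.
F3: fails — vR²w but no w* with vR²w* and wRw*.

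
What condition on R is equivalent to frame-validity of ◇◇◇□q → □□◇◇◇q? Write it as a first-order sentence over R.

This is a Sahlqvist (Geach-type) schema ◇^3□^1q → □^2◇^3q.
First-order correspondent: ∀x ∀y ∀z ((xR³y ∧ xR²z) → ∃w (yRw ∧ zR³w)).

∀x ∀y ∀z ((xR³y ∧ xR²z) → ∃w (yRw ∧ zR³w))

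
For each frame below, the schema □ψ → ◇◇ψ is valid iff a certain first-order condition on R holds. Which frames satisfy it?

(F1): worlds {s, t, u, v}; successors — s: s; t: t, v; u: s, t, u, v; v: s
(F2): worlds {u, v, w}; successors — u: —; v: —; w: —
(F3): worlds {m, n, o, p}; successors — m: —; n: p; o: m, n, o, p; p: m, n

(F1)

The schema corresponds to a generalized confluence (Geach) condition: ∀x ∃w (xRw ∧ xR²w).
(F1): holds.
(F2): fails — at u but no t with uRt and uR²t.
(F3): fails — at m but no w with mRw and mR²w.
Valid on: (F1).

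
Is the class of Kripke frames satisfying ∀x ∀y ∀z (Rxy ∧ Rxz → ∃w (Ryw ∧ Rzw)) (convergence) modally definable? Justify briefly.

Yes, by ◇□p → □◇p

Yes: it is convergence, defined by the .2 schema ◇□p → □◇p.
Suppose ◇□p→□◇p is valid. Take Rxy, Rxz and set V(p)={w : Ryw}. Then □p at y so ◇□p at x, so □◇p at x, so ◇p at z, giving w with Rzw and Ryw.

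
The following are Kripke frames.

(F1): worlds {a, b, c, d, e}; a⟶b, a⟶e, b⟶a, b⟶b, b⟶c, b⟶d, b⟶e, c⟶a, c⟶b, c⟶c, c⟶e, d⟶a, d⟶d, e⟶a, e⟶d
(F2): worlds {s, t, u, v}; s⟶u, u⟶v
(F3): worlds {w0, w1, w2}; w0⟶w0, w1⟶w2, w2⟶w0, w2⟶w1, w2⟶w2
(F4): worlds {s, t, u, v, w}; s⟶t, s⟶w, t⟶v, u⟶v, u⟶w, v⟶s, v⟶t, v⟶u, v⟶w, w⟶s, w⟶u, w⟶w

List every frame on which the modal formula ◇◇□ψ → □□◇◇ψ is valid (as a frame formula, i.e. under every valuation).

(F1)

Frame correspondent (Sahlqvist): ∀x ∀y ∀z ((xR²y ∧ xR²z) → ∃w (yRw ∧ zR²w)) — i.e. a generalized confluence (Geach) condition.
(F1): condition met.
(F2): fails — sR²v, sR²v but no w with vRw and vR²w.
(F3): fails — w1R²w1, w1R²w0 but no w with w1Rw and w0R²w.
(F4): fails — tR²t, tR²t but no w* with tRw* and tR²w*.
Valid on: (F1).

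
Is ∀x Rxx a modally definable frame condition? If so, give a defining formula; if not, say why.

Yes — defined by □p → p

The condition is reflexivity. A defining modal formula is □p → p.
Suppose □p→p is valid. At any x set V(p)={w : Rxw}. Then □p holds at x, so p holds at x, i.e. Rxx.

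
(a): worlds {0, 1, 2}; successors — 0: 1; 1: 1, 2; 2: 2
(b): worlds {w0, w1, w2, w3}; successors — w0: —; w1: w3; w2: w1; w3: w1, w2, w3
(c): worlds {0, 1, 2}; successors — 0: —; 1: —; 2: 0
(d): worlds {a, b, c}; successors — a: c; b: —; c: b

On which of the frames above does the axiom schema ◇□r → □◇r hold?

(a)

This is the axiom for convergence; its first-order frame correspondent is ∀x ∀y ∀z (Rxy ∧ Rxz → ∃w (Ryw ∧ Rzw)).
(a): holds.
(b): fails — Rw3w1 and Rw3w2 but w1 and w2 have no common successor.
(c): fails — R20 and R20 but 0 and 0 have no common successor.
(d): fails — Rcb and Rcb but b and b have no common successor.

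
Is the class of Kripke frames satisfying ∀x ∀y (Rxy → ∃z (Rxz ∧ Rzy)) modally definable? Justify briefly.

Definable; □□p → □p defines it

This is a Sahlqvist condition; the C4 axiom □□p → □p defines it.
Suppose □□p→□p is valid. Take Rxy and set V(p)={w : xR²w}. Then □□p at x, so □p at x, so p at y, i.e. ∃z(Rxz∧Rzy).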